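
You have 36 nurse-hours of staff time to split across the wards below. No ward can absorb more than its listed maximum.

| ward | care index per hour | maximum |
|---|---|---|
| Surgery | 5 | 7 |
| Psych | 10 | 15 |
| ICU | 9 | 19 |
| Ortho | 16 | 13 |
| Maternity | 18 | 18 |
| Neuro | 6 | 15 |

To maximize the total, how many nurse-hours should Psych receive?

5

Order the wards by care index per hour: Maternity 18 > Ortho 16 > Psych 10 > ICU 9 > Neuro 6 > Surgery 5.
Give Maternity 18 to hit its cap of 18 → 18 left.
Ortho takes 13 to reach its cap of 13 → 5 left.
Only 5 left; Psych takes them to reach 5.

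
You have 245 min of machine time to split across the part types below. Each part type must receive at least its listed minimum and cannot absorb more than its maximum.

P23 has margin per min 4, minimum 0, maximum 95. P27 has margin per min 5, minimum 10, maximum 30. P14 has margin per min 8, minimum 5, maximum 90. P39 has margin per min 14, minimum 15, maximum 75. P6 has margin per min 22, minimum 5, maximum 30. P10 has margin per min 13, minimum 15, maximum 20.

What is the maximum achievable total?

2840

Meeting every minimum uses 0+10+5+15+5+15 = 50 min, leaving 195.
Highest margin per min first: P6 22 > P39 14 > P10 13 > P14 8 > P27 5 > P23 4.
Give P6 25 more to hit its cap of 30 → 170 left.
P39: +60 to 75 (cap) → 110 left.
P10 takes 5 more to reach its cap of 20 → 105 left.
P14 takes 85 more to reach its cap of 90 → 20 left.
P27 takes 20 more to reach its cap of 30 → 0 left.
Total = 5×30 + 8×90 + 14×75 + 22×30 + 13×20 = 2840.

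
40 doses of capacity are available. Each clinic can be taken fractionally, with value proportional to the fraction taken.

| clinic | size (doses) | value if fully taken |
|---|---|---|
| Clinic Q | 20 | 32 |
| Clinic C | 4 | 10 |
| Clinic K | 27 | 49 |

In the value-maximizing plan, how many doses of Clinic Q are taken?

Sort by value density: Clinic C 10/4≈2.5, Clinic K 49/27≈1.81, Clinic Q 32/20≈1.6.
Take all of Clinic C (4 doses, value 10) — 36 doses left.
Clinic K: take in full, 27 doses for value 49 — 9 left.
Fill the last 9 doses with part of Clinic Q: 9/20 of it earns 14.4.

9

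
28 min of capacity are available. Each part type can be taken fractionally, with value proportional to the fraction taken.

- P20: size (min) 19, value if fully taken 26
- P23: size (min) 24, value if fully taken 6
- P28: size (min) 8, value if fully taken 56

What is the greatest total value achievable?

Rank by value-to-size ratio: P28 56/8≈7, P20 26/19≈1.37, P23 6/24≈0.25.
Take all of P28 (8 min, value 56) — 20 min left.
P20: take in full, 19 min for value 26 — 1 left.
1 min left: a 1/24 share of P23 gives 6×1/24 = 0.25.
Total value = 82.25.

82.25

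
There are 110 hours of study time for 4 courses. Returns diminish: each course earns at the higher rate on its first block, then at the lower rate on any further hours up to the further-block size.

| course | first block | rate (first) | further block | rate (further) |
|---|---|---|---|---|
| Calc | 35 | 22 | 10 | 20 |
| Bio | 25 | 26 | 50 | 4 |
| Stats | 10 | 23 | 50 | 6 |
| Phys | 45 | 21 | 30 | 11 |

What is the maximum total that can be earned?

2490

Order all 8 blocks by rate: Bio/T1 26 > Stats/T1 23 > Calc/T1 22 > Phys/T1 21 > Calc/T2 20 > Phys/T2 11 > Stats/T2 6 > Bio/T2 4.
Bio/T1 (26): +25 — 85 left.
Fill Stats T1 block (10 at 23) — 75 left.
Calc T1 at 22: fill all 35 — 40 left.
Phys/T1: +40 of 45 at 21; pool empty.
Total = 26×25 + 23×10 + 22×35 + 21×40 = 2490.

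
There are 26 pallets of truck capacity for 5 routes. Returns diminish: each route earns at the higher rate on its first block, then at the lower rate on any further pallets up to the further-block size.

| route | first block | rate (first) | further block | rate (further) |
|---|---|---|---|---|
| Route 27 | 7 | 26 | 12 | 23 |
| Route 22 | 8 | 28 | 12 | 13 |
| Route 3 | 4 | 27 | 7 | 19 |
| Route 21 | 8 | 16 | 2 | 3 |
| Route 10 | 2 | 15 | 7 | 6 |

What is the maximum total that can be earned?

675

Rank every tier by rate: Route 22/tier1 28 > Route 3/tier1 27 > Route 27/tier1 26 > Route 27/tier2 23 > Route 3/tier2 19 > Route 21/tier1 16 > Route 10/tier1 15 > Route 22/tier2 13 > Route 10/tier2 6 > Route 21/tier2 3.
Route 22/tier1 (28): +8 → 18 left.
Route 3/tier1 (27): +4 → 14 left.
Route 27 tier1 at 26: fill all 7 → 7 left.
7 remain; put them into Route 27 tier2 at 23.
Total = 28×8 + 27×4 + 26×7 + 23×7 = 675.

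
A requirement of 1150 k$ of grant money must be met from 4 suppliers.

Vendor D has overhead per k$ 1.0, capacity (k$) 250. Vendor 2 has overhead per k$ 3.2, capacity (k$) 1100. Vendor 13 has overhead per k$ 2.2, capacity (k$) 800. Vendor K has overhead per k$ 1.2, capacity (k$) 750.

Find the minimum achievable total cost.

Fill from the cheapest supplier first.
Take 250 from Vendor D at 1.0 → need 900 more.
Take 750 from Vendor K at 1.2 → need 150 more.
Vendor 13 at 2.2: take 150 of its 800 → requirement met.
Vendor 2: unused.
Cost = 250×1.0 + 750×1.2 + 150×2.2 = 1480.

1480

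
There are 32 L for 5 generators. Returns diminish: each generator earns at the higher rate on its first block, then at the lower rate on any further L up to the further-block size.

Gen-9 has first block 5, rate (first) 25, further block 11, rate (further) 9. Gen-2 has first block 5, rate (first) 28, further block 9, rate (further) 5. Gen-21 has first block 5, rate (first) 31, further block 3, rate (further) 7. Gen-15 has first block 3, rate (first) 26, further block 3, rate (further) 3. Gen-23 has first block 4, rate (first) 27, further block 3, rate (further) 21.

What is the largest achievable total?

732

Treat each block as its own option and order by rate: Gen-21/first 31 > Gen-2/first 28 > Gen-23/first 27 > Gen-15/first 26 > Gen-9/first 25 > Gen-23/second 21 > Gen-9/second 9 > Gen-21/second 7 > Gen-2/second 5 > Gen-15/second 3.
Gen-21/first (31): +5 ; 27 left.
Fill Gen-2 first block (5 at 28) ; 22 left.
Gen-23/first (27): +4 ; 18 left.
Fill Gen-15 first block (3 at 26) ; 15 left.
Fill Gen-9 first block (5 at 25) ; 10 left.
Gen-23 second at 21: fill all 3 ; 7 left.
Gen-9 second at 9: only 7 left, fill 7.
Total = 31×5 + 28×5 + 27×4 + 26×3 + 25×5 + 21×3 + 9×7 = 732.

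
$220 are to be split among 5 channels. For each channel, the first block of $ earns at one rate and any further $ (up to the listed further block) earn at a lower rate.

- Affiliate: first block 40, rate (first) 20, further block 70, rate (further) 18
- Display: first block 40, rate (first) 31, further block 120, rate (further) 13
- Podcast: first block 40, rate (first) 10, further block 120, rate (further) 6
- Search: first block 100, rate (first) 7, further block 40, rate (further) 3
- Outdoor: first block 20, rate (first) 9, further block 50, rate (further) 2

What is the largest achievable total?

Order all 10 blocks by rate: Display/first 31 > Affiliate/first 20 > Affiliate/second 18 > Display/second 13 > Podcast/first 10 > Outdoor/first 9 > Search/first 7 > Podcast/second 6 > Search/second 3 > Outdoor/second 2.
Fill Display first block (40 at 31) → 180 left.
Affiliate/first (20): +40 → 140 left.
Fill Affiliate second block (70 at 18) → 70 left.
70 remain; put them into Display second at 13.
Total = 31×40 + 20×40 + 18×70 + 13×70 = 4210.

4210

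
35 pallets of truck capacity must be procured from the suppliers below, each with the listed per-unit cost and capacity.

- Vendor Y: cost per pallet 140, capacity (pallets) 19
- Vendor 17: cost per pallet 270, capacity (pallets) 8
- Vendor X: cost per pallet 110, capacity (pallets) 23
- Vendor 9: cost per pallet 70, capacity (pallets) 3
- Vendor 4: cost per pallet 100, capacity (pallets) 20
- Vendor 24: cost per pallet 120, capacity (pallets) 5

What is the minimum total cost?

3530

Use suppliers in increasing cost order.
Take 3 from Vendor 9 at 70 ; need 32 more.
Vendor 4 (100): use full 20 ; 12 pallets to go.
Take 12 from Vendor X at 110 to finish.
Vendor 24, Vendor Y, Vendor 17: unused.
Cost = 3×70 + 20×100 + 12×110 = 3530.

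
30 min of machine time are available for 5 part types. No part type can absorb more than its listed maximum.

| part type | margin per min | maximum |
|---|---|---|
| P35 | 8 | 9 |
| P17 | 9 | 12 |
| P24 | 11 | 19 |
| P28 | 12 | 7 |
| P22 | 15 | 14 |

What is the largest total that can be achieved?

393

Highest margin per min first: P22 15 > P28 12 > P24 11 > P17 9 > P35 8.
P22: +14 to 14 (cap) — 16 left.
P28: +7 to 7 (cap) — 9 left.
P24 has room for 19 but only 9 remain, so it gets 9.
Total = 11×9 + 12×7 + 15×14 = 393.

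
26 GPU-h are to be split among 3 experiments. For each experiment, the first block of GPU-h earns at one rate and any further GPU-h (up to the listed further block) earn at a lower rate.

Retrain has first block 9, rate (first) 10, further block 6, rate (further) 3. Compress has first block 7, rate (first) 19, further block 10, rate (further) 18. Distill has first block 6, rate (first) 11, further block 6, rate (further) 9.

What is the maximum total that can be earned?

Order all 6 blocks by rate: Compress/tier1 19 > Compress/tier2 18 > Distill/tier1 11 > Retrain/tier1 10 > Distill/tier2 9 > Retrain/tier2 3.
Compress tier1 at 19: fill all 7 ; 19 left.
Compress tier2 at 18: fill all 10 ; 9 left.
Distill tier1 at 11: fill all 6 ; 3 left.
Retrain tier1 at 10: only 3 left, fill 3.
Total = 19×7 + 18×10 + 11×6 + 10×3 = 409.

409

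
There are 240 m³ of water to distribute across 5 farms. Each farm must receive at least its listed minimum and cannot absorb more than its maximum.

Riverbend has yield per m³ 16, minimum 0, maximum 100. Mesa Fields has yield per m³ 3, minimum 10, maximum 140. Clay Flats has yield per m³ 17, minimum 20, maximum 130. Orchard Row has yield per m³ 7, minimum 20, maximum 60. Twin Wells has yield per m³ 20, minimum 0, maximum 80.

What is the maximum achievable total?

3980

Meeting every minimum uses 0+10+20+20+0 = 50 m³, leaving 190.
Highest yield per m³ first: Twin Wells 20 > Clay Flats 17 > Riverbend 16 > Orchard Row 7 > Mesa Fields 3.
Twin Wells takes 80 more to reach its cap of 80 — 110 left.
Clay Flats: +110 to 130 (cap) — 0 left.
Total = 3×10 + 17×130 + 7×20 + 20×80 = 3980.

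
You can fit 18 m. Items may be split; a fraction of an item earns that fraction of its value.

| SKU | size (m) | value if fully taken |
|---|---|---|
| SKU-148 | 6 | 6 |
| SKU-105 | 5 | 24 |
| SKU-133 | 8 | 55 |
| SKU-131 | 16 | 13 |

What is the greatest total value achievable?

Best value per unit of size first: SKU-133 55/8≈6.88, SKU-105 24/5≈4.8, SKU-148 6/6≈1, SKU-131 13/16≈0.812.
Take all of SKU-133 (8 m, value 55) — 10 m left.
All 5 m of SKU-105 fit (value 24) — 5 remain.
5 m left: a 5/6 share of SKU-148 gives 6×5/6 = 5.
Total value = 84.

84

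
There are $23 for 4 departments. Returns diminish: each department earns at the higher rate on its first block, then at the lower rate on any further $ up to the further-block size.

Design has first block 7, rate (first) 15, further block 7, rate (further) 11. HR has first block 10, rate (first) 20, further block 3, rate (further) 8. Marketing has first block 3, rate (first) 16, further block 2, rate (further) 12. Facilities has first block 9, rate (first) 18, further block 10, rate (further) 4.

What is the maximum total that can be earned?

425

Rank every tier by rate: HR/tier1 20 > Facilities/tier1 18 > Marketing/tier1 16 > Design/tier1 15 > Marketing/tier2 12 > Design/tier2 11 > HR/tier2 8 > Facilities/tier2 4.
HR tier1 at 20: fill all 10 ; 13 left.
Facilities tier1 at 18: fill all 9 ; 4 left.
Marketing tier1 at 16: fill all 3 ; 1 left.
Design/tier1: +1 of 7 at 15; pool empty.
Total = 20×10 + 18×9 + 16×3 + 15×1 = 425.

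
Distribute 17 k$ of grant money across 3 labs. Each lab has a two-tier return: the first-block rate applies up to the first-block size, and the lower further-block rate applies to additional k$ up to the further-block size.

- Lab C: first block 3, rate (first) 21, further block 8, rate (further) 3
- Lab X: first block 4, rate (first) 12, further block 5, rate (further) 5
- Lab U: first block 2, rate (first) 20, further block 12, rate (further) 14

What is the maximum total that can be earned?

271

Rank every tier by rate: Lab C/first 21 > Lab U/first 20 > Lab U/second 14 > Lab X/first 12 > Lab X/second 5 > Lab C/second 3.
Lab C first at 21: fill all 3 → 14 left.
Fill Lab U first block (2 at 20) → 12 left.
Lab U second at 14: fill all 12 → 0 left.
Total = 21×3 + 20×2 + 14×12 = 271.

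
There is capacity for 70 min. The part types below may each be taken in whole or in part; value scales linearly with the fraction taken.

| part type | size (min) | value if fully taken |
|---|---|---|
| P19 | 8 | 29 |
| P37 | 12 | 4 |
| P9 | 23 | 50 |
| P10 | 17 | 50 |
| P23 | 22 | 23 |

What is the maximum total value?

Rank by value-to-size ratio: P19 29/8≈3.62, P10 50/17≈2.94, P9 50/23≈2.17, P23 23/22≈1.05, P37 4/12≈0.333.
P19: take in full, 8 min for value 29 → 62 left.
P10: take in full, 17 min for value 50 → 45 left.
All 23 min of P9 fit (value 50) → 22 remain.
Take all of P23 (22 min, value 23) → 0 min left.
Total value = 152.

152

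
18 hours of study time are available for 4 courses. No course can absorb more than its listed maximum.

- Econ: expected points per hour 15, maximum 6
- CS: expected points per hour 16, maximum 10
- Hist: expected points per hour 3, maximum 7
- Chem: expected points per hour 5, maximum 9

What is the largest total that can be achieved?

260

Rank by expected points per hour: CS 16 > Econ 15 > Chem 5 > Hist 3.
CS takes 10 to reach its cap of 10 — 8 left.
Give Econ 6 to hit its cap of 6 — 2 left.
Chem: +2 (room for 9) → 2. Pool exhausted.
Total = 15×6 + 16×10 + 5×2 = 260.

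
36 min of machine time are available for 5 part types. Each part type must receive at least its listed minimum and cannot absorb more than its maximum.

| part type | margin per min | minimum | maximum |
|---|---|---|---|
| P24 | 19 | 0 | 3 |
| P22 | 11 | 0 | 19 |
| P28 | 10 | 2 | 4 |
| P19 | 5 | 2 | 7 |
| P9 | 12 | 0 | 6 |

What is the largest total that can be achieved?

398

Meeting every minimum uses 0+0+2+2+0 = 4 min, leaving 32.
Rank by margin per min: P24 19 > P9 12 > P22 11 > P28 10 > P19 5.
P24 takes 3 more to reach its cap of 3 → 29 left.
P9 takes 6 more to reach its cap of 6 → 23 left.
Give P22 19 more to hit its cap of 19 → 4 left.
Give P28 2 more to hit its cap of 4 → 2 left.
P19 has room for 5 more but only 2 remain, so it gets 4.
Total = 19×3 + 11×19 + 10×4 + 5×4 + 12×6 = 398.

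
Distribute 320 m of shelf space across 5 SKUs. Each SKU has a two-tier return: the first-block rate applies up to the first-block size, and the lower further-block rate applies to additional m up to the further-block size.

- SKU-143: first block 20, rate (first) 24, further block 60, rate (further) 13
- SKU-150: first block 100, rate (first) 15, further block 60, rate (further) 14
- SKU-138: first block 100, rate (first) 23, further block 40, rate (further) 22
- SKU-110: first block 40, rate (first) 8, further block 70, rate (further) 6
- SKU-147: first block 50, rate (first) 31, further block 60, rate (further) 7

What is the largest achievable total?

Order all 10 blocks by rate: SKU-147/first 31 > SKU-143/first 24 > SKU-138/first 23 > SKU-138/second 22 > SKU-150/first 15 > SKU-150/second 14 > SKU-143/second 13 > SKU-110/first 8 > SKU-147/second 7 > SKU-110/second 6.
SKU-147 first at 31: fill all 50 — 270 left.
SKU-143 first at 24: fill all 20 — 250 left.
Fill SKU-138 first block (100 at 23) — 150 left.
Fill SKU-138 second block (40 at 22) — 110 left.
SKU-150 first at 15: fill all 100 — 10 left.
SKU-150/second: +10 of 60 at 14; pool empty.
Total = 31×50 + 24×20 + 23×100 + 22×40 + 15×100 + 14×10 = 6850.

6850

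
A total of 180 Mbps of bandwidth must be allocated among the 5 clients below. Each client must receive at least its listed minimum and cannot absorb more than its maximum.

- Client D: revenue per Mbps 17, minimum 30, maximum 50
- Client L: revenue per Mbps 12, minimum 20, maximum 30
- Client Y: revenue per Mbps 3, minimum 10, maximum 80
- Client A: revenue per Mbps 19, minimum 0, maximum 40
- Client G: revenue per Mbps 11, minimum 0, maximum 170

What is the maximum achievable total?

Meeting every minimum uses 30+20+10+0+0 = 60 Mbps, leaving 120.
Highest revenue per Mbps first: Client A 19 > Client D 17 > Client L 12 > Client G 11 > Client Y 3.
Client A takes 40 more to reach its cap of 40 — 80 left.
Give Client D 20 more to hit its cap of 50 — 60 left.
Client L: +10 to 30 (cap) — 50 left.
Only 50 left; Client G takes them to reach 50.
Total = 17×50 + 12×30 + 3×10 + 19×40 + 11×50 = 2550.

2550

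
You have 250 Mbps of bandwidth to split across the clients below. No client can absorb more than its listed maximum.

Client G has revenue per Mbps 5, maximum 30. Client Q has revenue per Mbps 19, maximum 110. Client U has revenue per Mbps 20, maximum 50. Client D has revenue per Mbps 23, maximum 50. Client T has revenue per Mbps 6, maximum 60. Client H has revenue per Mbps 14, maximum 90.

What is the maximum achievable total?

4800

Rank by revenue per Mbps: Client D 23 > Client U 20 > Client Q 19 > Client H 14 > Client T 6 > Client G 5.
Give Client D 50 to hit its cap of 50 ; 200 left.
Give Client U 50 to hit its cap of 50 ; 150 left.
Client Q: +110 to 110 (cap) ; 40 left.
Only 40 left; Client H takes them to reach 40.
Total = 19×110 + 20×50 + 23×50 + 14×40 = 4800.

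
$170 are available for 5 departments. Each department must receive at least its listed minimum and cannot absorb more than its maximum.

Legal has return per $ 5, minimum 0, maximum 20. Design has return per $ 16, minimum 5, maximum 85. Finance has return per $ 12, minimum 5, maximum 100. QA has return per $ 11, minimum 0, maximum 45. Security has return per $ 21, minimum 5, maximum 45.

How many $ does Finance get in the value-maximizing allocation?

40

Meeting every minimum uses 0+5+5+0+5 = 15 $, leaving 155.
Rank by return per $: Security 21 > Design 16 > Finance 12 > QA 11 > Legal 5.
Security takes 40 more to reach its cap of 45 ; 115 left.
Design: +80 to 85 (cap) ; 35 left.
Finance has room for 95 more but only 35 remain, so it gets 40.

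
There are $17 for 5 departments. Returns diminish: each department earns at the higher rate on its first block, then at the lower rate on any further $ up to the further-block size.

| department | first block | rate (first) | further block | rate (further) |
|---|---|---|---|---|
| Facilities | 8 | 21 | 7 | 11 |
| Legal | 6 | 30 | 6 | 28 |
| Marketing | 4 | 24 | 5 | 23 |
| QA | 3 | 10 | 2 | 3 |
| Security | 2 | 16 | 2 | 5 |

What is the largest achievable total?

467

Treat each block as its own option and order by rate: Legal/first 30 > Legal/second 28 > Marketing/first 24 > Marketing/second 23 > Facilities/first 21 > Security/first 16 > Facilities/second 11 > QA/first 10 > Security/second 5 > QA/second 3.
Legal first at 30: fill all 6 → 11 left.
Legal second at 28: fill all 6 → 5 left.
Fill Marketing first block (4 at 24) → 1 left.
Marketing/second: +1 of 5 at 23; pool empty.
Total = 30×6 + 28×6 + 24×4 + 23×1 = 467.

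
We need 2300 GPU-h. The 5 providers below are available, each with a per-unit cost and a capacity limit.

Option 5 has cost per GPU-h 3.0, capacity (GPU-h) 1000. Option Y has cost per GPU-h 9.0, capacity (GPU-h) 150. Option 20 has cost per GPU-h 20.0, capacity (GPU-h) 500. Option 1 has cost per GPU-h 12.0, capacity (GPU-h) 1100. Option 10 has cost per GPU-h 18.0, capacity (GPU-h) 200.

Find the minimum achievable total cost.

Cheapest first:
Option 5 (3.0): use full 1000 ; 1300 GPU-h to go.
Option Y at 9.0: take all 150 GPU-h ; 1150 still needed.
Option 1 at 12.0: take all 1100 GPU-h ; 50 still needed.
Option 10 (18.0): take the remaining 50 ; done.
Option 20: unused.
Cost = 1000×3.0 + 150×9.0 + 1100×12.0 + 50×18.0 = 18450.

18450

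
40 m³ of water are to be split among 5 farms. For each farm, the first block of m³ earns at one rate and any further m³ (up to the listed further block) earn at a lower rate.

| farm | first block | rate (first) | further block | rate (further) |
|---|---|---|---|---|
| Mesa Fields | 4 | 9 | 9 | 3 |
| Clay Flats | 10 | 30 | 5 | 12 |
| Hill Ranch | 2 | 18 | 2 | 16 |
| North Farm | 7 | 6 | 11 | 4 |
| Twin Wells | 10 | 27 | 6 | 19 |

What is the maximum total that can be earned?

Order all 10 blocks by rate: Clay Flats/T1 30 > Twin Wells/T1 27 > Twin Wells/T2 19 > Hill Ranch/T1 18 > Hill Ranch/T2 16 > Clay Flats/T2 12 > Mesa Fields/T1 9 > North Farm/T1 6 > North Farm/T2 4 > Mesa Fields/T2 3.
Fill Clay Flats T1 block (10 at 30) → 30 left.
Twin Wells T1 at 27: fill all 10 → 20 left.
Fill Twin Wells T2 block (6 at 19) → 14 left.
Hill Ranch/T1 (18): +2 → 12 left.
Fill Hill Ranch T2 block (2 at 16) → 10 left.
Fill Clay Flats T2 block (5 at 12) → 5 left.
Mesa Fields T1 at 9: fill all 4 → 1 left.
North Farm T1 at 6: only 1 left, fill 1.
Total = 30×10 + 27×10 + 19×6 + 18×2 + 16×2 + 12×5 + 9×4 + 6×1 = 854.

854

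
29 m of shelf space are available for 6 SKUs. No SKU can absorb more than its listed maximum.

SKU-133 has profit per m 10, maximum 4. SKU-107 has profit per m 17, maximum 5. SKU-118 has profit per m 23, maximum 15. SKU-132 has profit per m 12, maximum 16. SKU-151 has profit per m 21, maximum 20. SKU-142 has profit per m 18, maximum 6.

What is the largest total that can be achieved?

Highest profit per m first: SKU-118 23 > SKU-151 21 > SKU-142 18 > SKU-107 17 > SKU-132 12 > SKU-133 10.
SKU-118: +15 to 15 (cap) — 14 left.
SKU-151 has room for 20 but only 14 remain, so it gets 14.
Total = 23×15 + 21×14 = 639.

639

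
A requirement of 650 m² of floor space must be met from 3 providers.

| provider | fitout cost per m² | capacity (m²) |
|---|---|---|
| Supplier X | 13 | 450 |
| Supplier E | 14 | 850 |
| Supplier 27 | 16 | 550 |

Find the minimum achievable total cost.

8650

Cheapest first:
Take 450 from Supplier X at 13 ; need 200 more.
Supplier E (14): take the remaining 200 ; done.
Supplier 27: unused.
Cost = 450×13 + 200×14 = 8650.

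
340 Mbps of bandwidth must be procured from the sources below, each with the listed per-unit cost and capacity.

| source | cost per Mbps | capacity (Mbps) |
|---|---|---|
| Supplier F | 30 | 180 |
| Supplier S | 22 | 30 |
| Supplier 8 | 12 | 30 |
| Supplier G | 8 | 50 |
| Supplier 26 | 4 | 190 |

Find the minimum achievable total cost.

Use sources in increasing cost order.
Take 190 from Supplier 26 at 4 ; need 150 more.
Supplier G at 8: take all 50 Mbps ; 100 still needed.
Supplier 8 (12): use full 30 ; 70 Mbps to go.
Supplier S at 22: take all 30 Mbps ; 40 still needed.
Supplier F at 30: take 40 of its 180 ; requirement met.
Cost = 190×4 + 50×8 + 30×12 + 30×22 + 40×30 = 3380.

3380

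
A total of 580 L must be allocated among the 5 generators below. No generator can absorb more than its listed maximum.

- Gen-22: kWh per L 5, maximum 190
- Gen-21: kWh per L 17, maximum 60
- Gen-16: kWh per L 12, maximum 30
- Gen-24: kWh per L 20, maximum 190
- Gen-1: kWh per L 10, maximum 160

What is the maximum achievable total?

Rank by kWh per L: Gen-24 20 > Gen-21 17 > Gen-16 12 > Gen-1 10 > Gen-22 5.
Gen-24: +190 to 190 (cap) ; 390 left.
Gen-21: +60 to 60 (cap) ; 330 left.
Give Gen-16 30 to hit its cap of 30 ; 300 left.
Gen-1: +160 to 160 (cap) ; 140 left.
Only 140 left; Gen-22 takes them to reach 140.
Total = 5×140 + 17×60 + 12×30 + 20×190 + 10×160 = 7480.

7480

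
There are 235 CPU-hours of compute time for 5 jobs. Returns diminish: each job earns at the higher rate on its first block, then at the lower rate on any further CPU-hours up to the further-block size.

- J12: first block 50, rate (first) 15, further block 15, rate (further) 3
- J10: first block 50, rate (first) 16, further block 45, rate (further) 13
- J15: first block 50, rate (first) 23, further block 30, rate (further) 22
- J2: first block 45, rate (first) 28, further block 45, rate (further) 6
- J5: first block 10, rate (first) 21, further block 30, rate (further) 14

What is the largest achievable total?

4830

Treat each block as its own option and order by rate: J2/tier1 28 > J15/tier1 23 > J15/tier2 22 > J5/tier1 21 > J10/tier1 16 > J12/tier1 15 > J5/tier2 14 > J10/tier2 13 > J2/tier2 6 > J12/tier2 3.
Fill J2 tier1 block (45 at 28) ; 190 left.
J15/tier1 (23): +50 ; 140 left.
J15/tier2 (22): +30 ; 110 left.
J5/tier1 (21): +10 ; 100 left.
Fill J10 tier1 block (50 at 16) ; 50 left.
Fill J12 tier1 block (50 at 15) ; 0 left.
Total = 28×45 + 23×50 + 22×30 + 21×10 + 16×50 + 15×50 = 4830.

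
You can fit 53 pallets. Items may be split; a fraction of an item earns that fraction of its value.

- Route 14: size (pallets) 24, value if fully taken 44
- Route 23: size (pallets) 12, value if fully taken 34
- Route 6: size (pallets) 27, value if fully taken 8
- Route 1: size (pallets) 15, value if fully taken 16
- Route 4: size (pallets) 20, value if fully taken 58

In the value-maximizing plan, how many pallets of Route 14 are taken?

Best value per unit of size first: Route 4 58/20≈2.9, Route 23 34/12≈2.83, Route 14 44/24≈1.83, Route 1 16/15≈1.07, Route 6 8/27≈0.296.
All 20 pallets of Route 4 fit (value 58) — 33 remain.
All 12 pallets of Route 23 fit (value 34) — 21 remain.
21 pallets left: a 21/24 share of Route 14 gives 44×21/24 = 38.5.

21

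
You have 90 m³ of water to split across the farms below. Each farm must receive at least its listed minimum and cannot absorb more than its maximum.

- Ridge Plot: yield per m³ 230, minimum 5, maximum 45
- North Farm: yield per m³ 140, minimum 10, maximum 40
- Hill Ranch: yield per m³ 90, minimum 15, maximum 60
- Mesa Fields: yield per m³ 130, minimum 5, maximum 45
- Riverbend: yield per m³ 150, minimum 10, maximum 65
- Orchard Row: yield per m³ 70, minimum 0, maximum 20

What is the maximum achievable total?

16000

Meeting every minimum uses 5+10+15+5+10+0 = 45 m³, leaving 45.
Rank by yield per m³: Ridge Plot 230 > Riverbend 150 > North Farm 140 > Mesa Fields 130 > Hill Ranch 90 > Orchard Row 70.
Ridge Plot: +40 to 45 (cap) → 5 left.
Riverbend: +5 (room for 55) → 15. Pool exhausted.
Total = 230×45 + 140×10 + 90×15 + 130×5 + 150×15 = 16000.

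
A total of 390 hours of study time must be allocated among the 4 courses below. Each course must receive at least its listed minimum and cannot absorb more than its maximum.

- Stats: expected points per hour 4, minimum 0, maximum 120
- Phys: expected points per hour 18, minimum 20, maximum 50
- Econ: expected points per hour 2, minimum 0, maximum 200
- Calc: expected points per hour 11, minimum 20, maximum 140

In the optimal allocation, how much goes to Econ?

80

Meeting every minimum uses 0+20+0+20 = 40 hours, leaving 350.
Highest expected points per hour first: Phys 18 > Calc 11 > Stats 4 > Econ 2.
Give Phys 30 more to hit its cap of 50 ; 320 left.
Give Calc 120 more to hit its cap of 140 ; 200 left.
Give Stats 120 more to hit its cap of 120 ; 80 left.
Econ has room for 200 more but only 80 remain, so it gets 80.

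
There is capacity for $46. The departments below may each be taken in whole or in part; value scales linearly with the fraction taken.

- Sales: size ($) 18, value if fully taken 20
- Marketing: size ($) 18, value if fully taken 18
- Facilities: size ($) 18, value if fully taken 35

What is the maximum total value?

65

Best value per unit of size first: Facilities 35/18≈1.94, Sales 20/18≈1.11, Marketing 18/18≈1.
Facilities: take in full, 18 $ for value 35 → 28 left.
Take all of Sales (18 $, value 20) → 10 $ left.
Fill the last 10 $ with part of Marketing: 10/18 of it earns 10.
Total value = 65.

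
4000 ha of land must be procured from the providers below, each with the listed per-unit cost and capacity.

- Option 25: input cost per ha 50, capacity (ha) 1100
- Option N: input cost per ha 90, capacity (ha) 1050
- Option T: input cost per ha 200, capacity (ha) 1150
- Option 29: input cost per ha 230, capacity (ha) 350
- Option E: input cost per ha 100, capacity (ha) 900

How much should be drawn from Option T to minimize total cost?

Fill from the cheapest provider first.
Take 1100 from Option 25 at 50 → need 2900 more.
Option N (90): use full 1050 → 1850 ha to go.
Take 900 from Option E at 100 → need 950 more.
Option T (200): take the remaining 950 → done.
Option 29: unused.

950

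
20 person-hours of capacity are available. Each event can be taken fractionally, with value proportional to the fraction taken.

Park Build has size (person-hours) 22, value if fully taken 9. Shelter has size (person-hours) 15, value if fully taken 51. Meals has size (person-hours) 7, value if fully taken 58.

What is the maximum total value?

102.2

Rank by value-to-size ratio: Meals 58/7≈8.29, Shelter 51/15≈3.4, Park Build 9/22≈0.409.
All 7 person-hours of Meals fit (value 58) → 13 remain.
Only 13 person-hours remain; take 13/15 of Shelter for value 51×13/15 = 44.2.
Total value = 102.2.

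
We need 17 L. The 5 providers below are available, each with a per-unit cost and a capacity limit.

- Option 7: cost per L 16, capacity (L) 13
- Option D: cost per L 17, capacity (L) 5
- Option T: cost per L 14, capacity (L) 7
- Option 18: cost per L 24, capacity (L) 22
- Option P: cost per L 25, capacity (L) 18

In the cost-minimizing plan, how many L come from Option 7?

Use providers in increasing cost order.
Take 7 from Option T at 14 ; need 10 more.
Take 10 from Option 7 at 16 to finish.
Option D, Option 18, Option P: unused.

10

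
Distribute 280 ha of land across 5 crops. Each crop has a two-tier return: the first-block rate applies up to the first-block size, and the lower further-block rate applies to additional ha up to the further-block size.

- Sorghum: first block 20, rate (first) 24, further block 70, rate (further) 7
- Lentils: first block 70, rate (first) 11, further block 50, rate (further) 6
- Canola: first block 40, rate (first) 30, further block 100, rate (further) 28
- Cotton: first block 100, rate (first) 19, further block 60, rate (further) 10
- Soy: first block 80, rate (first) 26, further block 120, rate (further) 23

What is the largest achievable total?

7480

Order all 10 blocks by rate: Canola/T1 30 > Canola/T2 28 > Soy/T1 26 > Sorghum/T1 24 > Soy/T2 23 > Cotton/T1 19 > Lentils/T1 11 > Cotton/T2 10 > Sorghum/T2 7 > Lentils/T2 6.
Canola/T1 (30): +40 — 240 left.
Canola T2 at 28: fill all 100 — 140 left.
Fill Soy T1 block (80 at 26) — 60 left.
Sorghum T1 at 24: fill all 20 — 40 left.
Soy/T2: +40 of 120 at 23; pool empty.
Total = 30×40 + 28×100 + 26×80 + 24×20 + 23×40 = 7480.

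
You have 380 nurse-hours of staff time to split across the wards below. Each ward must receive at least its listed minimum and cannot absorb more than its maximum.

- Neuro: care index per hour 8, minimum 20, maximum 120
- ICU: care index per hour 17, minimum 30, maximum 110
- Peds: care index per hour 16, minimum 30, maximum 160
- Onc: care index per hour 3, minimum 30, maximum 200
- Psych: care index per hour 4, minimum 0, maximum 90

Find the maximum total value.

Meeting every minimum uses 20+30+30+30+0 = 110 nurse-hours, leaving 270.
Order the wards by care index per hour: ICU 17 > Peds 16 > Neuro 8 > Psych 4 > Onc 3.
Give ICU 80 more to hit its cap of 110 → 190 left.
Peds takes 130 more to reach its cap of 160 → 60 left.
Neuro: +60 (room for 100) → 80. Pool exhausted.
Total = 8×80 + 17×110 + 16×160 + 3×30 = 5160.

5160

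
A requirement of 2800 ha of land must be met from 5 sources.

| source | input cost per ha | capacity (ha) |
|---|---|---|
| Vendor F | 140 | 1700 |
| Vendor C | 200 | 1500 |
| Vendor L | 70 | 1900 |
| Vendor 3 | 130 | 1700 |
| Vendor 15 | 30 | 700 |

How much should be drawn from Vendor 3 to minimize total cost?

200

Cheapest first:
Vendor 15 (30): use full 700 — 2100 ha to go.
Vendor L (70): use full 1900 — 200 ha to go.
Take 200 from Vendor 3 at 130 to finish.
Vendor F, Vendor C: unused.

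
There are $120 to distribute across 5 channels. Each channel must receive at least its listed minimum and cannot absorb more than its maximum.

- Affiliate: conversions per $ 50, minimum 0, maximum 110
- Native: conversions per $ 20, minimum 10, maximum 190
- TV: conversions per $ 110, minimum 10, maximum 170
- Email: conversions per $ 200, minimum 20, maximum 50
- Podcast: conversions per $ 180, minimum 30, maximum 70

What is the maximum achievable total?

Meeting every minimum uses 0+10+10+20+30 = 70 $, leaving 50.
Highest conversions per $ first: Email 200 > Podcast 180 > TV 110 > Affiliate 50 > Native 20.
Give Email 30 more to hit its cap of 50 — 20 left.
Podcast has room for 40 more but only 20 remain, so it gets 50.
Total = 20×10 + 110×10 + 200×50 + 180×50 = 20300.

20300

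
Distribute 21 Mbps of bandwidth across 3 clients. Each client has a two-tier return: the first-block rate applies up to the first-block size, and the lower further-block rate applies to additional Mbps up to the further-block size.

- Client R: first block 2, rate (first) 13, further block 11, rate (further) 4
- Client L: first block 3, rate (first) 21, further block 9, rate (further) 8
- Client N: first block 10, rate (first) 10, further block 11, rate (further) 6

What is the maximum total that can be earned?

237

Treat each block as its own option and order by rate: Client L/T1 21 > Client R/T1 13 > Client N/T1 10 > Client L/T2 8 > Client N/T2 6 > Client R/T2 4.
Client L T1 at 21: fill all 3 → 18 left.
Client R/T1 (13): +2 → 16 left.
Client N T1 at 10: fill all 10 → 6 left.
Client L/T2: +6 of 9 at 8; pool empty.
Total = 21×3 + 13×2 + 10×10 + 8×6 = 237.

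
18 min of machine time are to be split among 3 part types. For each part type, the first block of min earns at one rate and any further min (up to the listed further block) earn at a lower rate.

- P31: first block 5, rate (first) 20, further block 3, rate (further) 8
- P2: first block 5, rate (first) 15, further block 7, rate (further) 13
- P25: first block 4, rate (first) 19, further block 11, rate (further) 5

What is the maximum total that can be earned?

303

Rank every tier by rate: P31/first 20 > P25/first 19 > P2/first 15 > P2/second 13 > P31/second 8 > P25/second 5.
P31/first (20): +5 — 13 left.
Fill P25 first block (4 at 19) — 9 left.
P2 first at 15: fill all 5 — 4 left.
P2/second: +4 of 7 at 13; pool empty.
Total = 20×5 + 19×4 + 15×5 + 13×4 = 303.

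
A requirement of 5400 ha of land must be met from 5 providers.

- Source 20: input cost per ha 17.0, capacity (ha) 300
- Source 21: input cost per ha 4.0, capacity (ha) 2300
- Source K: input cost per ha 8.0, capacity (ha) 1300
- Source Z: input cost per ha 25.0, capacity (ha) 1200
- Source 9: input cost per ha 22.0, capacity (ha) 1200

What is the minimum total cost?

58600

Fill from the cheapest provider first.
Source 21 (4.0): use full 2300 — 3100 ha to go.
Take 1300 from Source K at 8.0 — need 1800 more.
Take 300 from Source 20 at 17.0 — need 1500 more.
Take 1200 from Source 9 at 22.0 — need 300 more.
Take 300 from Source Z at 25.0 to finish.
Cost = 2300×4.0 + 1300×8.0 + 300×17.0 + 1200×22.0 + 300×25.0 = 58600.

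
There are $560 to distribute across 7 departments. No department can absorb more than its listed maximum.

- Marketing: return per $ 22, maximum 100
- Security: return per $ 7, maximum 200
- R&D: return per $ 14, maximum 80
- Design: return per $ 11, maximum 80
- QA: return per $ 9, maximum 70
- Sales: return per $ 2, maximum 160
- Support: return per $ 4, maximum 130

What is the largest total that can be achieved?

Rank by return per $: Marketing 22 > R&D 14 > Design 11 > QA 9 > Security 7 > Support 4 > Sales 2.
Marketing takes 100 to reach its cap of 100 — 460 left.
R&D: +80 to 80 (cap) — 380 left.
Give Design 80 to hit its cap of 80 — 300 left.
QA takes 70 to reach its cap of 70 — 230 left.
Security: +200 to 200 (cap) — 30 left.
Support: +30 (room for 130) → 30. Pool exhausted.
Total = 22×100 + 7×200 + 14×80 + 11×80 + 9×70 + 4×30 = 6350.

6350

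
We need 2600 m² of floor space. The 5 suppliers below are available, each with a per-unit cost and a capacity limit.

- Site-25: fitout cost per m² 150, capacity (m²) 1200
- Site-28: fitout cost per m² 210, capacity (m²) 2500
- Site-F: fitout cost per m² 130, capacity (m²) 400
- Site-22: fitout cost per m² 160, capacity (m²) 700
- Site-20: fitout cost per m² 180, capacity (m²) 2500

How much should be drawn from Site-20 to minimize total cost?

300

Cheapest first:
Site-F (130): use full 400 → 2200 m² to go.
Site-25 at 150: take all 1200 m² → 1000 still needed.
Site-22 (160): use full 700 → 300 m² to go.
Site-20 (180): take the remaining 300 → done.
Site-28: unused.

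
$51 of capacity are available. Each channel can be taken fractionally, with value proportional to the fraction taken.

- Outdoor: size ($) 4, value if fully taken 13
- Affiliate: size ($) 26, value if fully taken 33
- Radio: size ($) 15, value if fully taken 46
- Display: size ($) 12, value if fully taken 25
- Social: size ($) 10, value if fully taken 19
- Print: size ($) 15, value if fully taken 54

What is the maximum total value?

147.5

Sort by value density: Print 54/15≈3.6, Outdoor 13/4≈3.25, Radio 46/15≈3.07, Display 25/12≈2.08, Social 19/10≈1.9, Affiliate 33/26≈1.27.
Take all of Print (15 $, value 54) → 36 $ left.
All 4 $ of Outdoor fit (value 13) → 32 remain.
All 15 $ of Radio fit (value 46) → 17 remain.
All 12 $ of Display fit (value 25) → 5 remain.
Fill the last 5 $ with part of Social: 5/10 of it earns 9.5.
Total value = 147.5.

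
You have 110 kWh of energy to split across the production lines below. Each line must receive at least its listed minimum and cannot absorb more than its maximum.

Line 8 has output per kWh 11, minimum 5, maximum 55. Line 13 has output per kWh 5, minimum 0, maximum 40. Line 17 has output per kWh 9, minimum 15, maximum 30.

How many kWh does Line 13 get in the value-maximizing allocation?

25

Meeting every minimum uses 5+0+15 = 20 kWh, leaving 90.
Highest output per kWh first: Line 8 11 > Line 17 9 > Line 13 5.
Line 8: +50 to 55 (cap) → 40 left.
Line 17 takes 15 more to reach its cap of 30 → 25 left.
Only 25 left; Line 13 takes them to reach 25.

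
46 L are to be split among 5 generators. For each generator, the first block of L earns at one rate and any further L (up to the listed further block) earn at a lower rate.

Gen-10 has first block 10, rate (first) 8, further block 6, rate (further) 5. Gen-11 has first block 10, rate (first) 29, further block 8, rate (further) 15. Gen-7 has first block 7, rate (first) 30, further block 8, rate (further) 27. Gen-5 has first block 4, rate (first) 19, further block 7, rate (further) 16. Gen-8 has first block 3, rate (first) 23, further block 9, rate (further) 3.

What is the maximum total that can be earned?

Rank every tier by rate: Gen-7/tier1 30 > Gen-11/tier1 29 > Gen-7/tier2 27 > Gen-8/tier1 23 > Gen-5/tier1 19 > Gen-5/tier2 16 > Gen-11/tier2 15 > Gen-10/tier1 8 > Gen-10/tier2 5 > Gen-8/tier2 3.
Fill Gen-7 tier1 block (7 at 30) — 39 left.
Gen-11/tier1 (29): +10 — 29 left.
Gen-7 tier2 at 27: fill all 8 — 21 left.
Gen-8 tier1 at 23: fill all 3 — 18 left.
Gen-5 tier1 at 19: fill all 4 — 14 left.
Gen-5/tier2 (16): +7 — 7 left.
Gen-11/tier2: +7 of 8 at 15; pool empty.
Total = 30×7 + 29×10 + 27×8 + 23×3 + 19×4 + 16×7 + 15×7 = 1078.

1078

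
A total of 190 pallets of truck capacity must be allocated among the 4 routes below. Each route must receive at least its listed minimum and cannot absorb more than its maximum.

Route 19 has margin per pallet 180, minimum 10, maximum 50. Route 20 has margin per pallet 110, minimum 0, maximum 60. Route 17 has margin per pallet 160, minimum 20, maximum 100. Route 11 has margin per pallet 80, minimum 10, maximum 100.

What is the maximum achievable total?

Meeting every minimum uses 10+0+20+10 = 40 pallets, leaving 150.
Rank by margin per pallet: Route 19 180 > Route 17 160 > Route 20 110 > Route 11 80.
Give Route 19 40 more to hit its cap of 50 → 110 left.
Route 17 takes 80 more to reach its cap of 100 → 30 left.
Only 30 left; Route 20 takes them to reach 30.
Total = 180×50 + 110×30 + 160×100 + 80×10 = 29100.

29100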